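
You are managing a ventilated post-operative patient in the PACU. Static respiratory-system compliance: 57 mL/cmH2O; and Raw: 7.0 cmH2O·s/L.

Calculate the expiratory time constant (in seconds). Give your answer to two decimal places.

0.40

τ = R × C = 7.0 × 57 mL/cmH2O = 7.0 × 0.057 L/cmH2O = 0.399 s.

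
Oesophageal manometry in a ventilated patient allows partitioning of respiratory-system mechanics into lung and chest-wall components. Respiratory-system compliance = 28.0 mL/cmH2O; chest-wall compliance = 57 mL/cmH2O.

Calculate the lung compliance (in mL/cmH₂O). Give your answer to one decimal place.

1/CL = 1/Crs − 1/Ccw.
1/CL = 1/28.0 − 1/57 = 0.01817.
CL = 55.036 mL/cmH2O.

55.0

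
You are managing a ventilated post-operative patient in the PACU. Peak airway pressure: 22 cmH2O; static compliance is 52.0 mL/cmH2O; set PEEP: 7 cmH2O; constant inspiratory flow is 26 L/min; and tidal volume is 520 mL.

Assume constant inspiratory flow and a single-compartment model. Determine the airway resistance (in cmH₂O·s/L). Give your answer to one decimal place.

11.5

Flow: 26 L/min ÷ 60 = 0.4333 L/s.
Equation of motion (constant flow): PIP = Vt/C + R·V̇ + PEEP.
R·V̇ = PIP − Vt/C − PEEP = 22 − 520/52.0 − 7 = 22 − 10.0 − 7 = 5.0 cmH2O.
R = 5.0 / 0.4333 = 11.539 cmH2O·s/L.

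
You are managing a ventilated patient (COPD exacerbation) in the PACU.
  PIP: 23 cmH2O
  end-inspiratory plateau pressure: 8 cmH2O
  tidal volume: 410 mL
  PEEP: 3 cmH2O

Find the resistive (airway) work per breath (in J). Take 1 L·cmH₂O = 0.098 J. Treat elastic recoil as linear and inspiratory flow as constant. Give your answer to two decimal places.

0.60

With constant inspiratory flow the resistive pressure is constant at PIP − Pplat = 23 − 8 = 15.0 cmH2O, so resistive work = 15.0 × 0.410 = 6.15 L·cmH2O.
× 0.098 J/(L·cmH2O) → 0.6027 J.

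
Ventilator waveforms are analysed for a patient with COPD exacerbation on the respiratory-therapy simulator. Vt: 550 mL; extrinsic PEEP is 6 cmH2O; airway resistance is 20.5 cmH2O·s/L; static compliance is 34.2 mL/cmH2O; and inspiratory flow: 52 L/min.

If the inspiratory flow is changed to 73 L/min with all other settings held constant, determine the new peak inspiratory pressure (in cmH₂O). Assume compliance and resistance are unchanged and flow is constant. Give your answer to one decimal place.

Flow: 52 L/min ÷ 60 = 0.8667 L/s.
New flow: 73 L/min ÷ 60 = 1.2167 L/s.
PIP = Vt/C + R·V̇ + PEEP (constant-flow equation of motion).
Only the resistive term changes: ΔPIP = R × ΔV̇ = 20.5 × (1.2167 − 0.8667) = 20.5 × 0.35 = 7.175 cmH2O.
Original PIP = 550/34.2 + 20.5×0.8667 + 6 = 39.849 cmH2O; new PIP = 39.849 + (7.175) = 47.024 cmH2O.

47.0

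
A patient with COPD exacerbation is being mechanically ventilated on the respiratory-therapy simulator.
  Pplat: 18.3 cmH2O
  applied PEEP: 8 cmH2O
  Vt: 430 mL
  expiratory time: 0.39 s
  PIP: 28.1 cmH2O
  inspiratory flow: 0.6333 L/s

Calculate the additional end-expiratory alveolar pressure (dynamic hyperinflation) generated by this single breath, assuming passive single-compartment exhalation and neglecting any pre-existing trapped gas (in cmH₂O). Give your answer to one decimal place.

R = (PIP − Pplat)/V̇ = (28.1 − 18.3) / 0.6333 = 9.8/0.6333 = 15.474 cmH2O·s/L.
C = Vt/(Pplat − PEEP) = 430.0 / (18.3 − 8) = 430.0/10.3 = 41.748 mL/cmH2O.
τ = R × C = 15.474 × 0.04175 L/cmH2O = 0.646 s.
Fraction remaining = e^(−Te/τ) = e^(−0.39/0.646) = 0.5468; trapped volume = 430.0 × 0.5468 = 235.12 mL.
Additional alveolar pressure from trapping ≈ V_trapped / C = 235.12 / 41.748 = 5.632 cmH2O.

5.6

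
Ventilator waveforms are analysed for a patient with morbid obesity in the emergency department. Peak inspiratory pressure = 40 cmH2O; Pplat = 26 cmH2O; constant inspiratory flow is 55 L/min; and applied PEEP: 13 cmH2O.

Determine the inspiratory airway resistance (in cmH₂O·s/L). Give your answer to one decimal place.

15.3

Flow: 55 L/min ÷ 60 = 0.9167 L/s.
Raw = (PIP − Pplat) / flow = (40 − 26) / 0.9167 = 14.0 / 0.9167 = 15.272 cmH2O·s/L.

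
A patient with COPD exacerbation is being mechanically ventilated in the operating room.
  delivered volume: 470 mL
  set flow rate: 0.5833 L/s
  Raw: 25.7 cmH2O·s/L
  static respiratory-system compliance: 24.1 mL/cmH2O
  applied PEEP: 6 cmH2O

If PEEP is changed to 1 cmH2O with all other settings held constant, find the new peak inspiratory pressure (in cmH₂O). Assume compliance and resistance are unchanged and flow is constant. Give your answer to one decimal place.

PIP = Vt/C + R·V̇ + PEEP (constant-flow equation of motion).
Only the baseline term changes: ΔPIP = ΔPEEP = 1 − 6 = -5.0 cmH2O.
Original PIP = 470/24.1 + 25.7×0.5833 + 6 = 40.493 cmH2O; new PIP = 40.493 + (-5.0) = 35.493 cmH2O.

35.5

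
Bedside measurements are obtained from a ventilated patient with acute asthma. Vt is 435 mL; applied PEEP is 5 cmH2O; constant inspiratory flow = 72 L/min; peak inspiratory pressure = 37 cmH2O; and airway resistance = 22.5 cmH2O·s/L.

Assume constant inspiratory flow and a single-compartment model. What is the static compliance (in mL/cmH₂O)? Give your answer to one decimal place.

87.0

Flow: 72 L/min ÷ 60 = 1.2 L/s.
Equation of motion (constant flow): PIP = Vt/C + R·V̇ + PEEP.
Vt/C = PIP − R·V̇ − PEEP = 37 − 22.5×1.2 − 5 = 37 − 27.0 − 5 = 5.0 cmH2O.
C = Vt / 5.0 = 435 / 5.0 = 87.0 mL/cmH2O.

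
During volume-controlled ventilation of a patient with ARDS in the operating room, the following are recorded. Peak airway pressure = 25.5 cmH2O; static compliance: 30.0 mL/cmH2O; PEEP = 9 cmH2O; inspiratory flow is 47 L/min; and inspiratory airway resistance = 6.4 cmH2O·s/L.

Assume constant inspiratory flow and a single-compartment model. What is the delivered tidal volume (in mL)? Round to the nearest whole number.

345

Flow: 47 L/min ÷ 60 = 0.7833 L/s.
Equation of motion (constant flow): PIP = Vt/C + R·V̇ + PEEP.
Vt/C = PIP − R·V̇ − PEEP = 25.5 − 5.013 − 9 = 11.487 cmH2O.
Vt = C × 11.487 = 30.0 × 11.487 = 344.61 mL.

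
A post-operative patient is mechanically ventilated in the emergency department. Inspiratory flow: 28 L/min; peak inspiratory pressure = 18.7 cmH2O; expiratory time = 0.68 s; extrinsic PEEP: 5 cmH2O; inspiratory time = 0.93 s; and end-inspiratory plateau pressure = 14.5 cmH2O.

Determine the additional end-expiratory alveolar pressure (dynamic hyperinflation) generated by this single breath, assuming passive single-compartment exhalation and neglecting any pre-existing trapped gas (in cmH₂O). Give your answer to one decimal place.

1.8

Flow: 28 L/min ÷ 60 = 0.4667 L/s.
Vt = flow × Ti = 0.4667 L/s × 0.93 s × 1000 mL/L = 434.03 mL.
R = (PIP − Pplat)/V̇ = (18.7 − 14.5) / 0.4667 = 4.2/0.4667 = 8.999 cmH2O·s/L.
C = Vt/(Pplat − PEEP) = 434.03 / (14.5 − 5) = 434.03/9.5 = 45.687 mL/cmH2O.
τ = R × C = 8.999 × 0.04569 L/cmH2O = 0.4112 s.
Fraction remaining = e^(−Te/τ) = e^(−0.68/0.4112) = 0.1913; trapped volume = 434.03 × 0.1913 = 83.03 mL.
Additional alveolar pressure from trapping ≈ V_trapped / C = 83.03 / 45.687 = 1.817 cmH2O.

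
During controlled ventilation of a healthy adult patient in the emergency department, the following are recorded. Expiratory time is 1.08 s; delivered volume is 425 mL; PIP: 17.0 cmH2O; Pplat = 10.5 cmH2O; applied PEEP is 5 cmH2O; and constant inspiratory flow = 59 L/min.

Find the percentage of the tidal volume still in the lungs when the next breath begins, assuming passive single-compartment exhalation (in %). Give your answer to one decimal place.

12.1

Flow: 59 L/min ÷ 60 = 0.9833 L/s.
R = (PIP − Pplat)/V̇ = (17.0 − 10.5) / 0.9833 = 6.5/0.9833 = 6.61 cmH2O·s/L.
C = Vt/(Pplat − PEEP) = 425.0 / (10.5 − 5) = 425.0/5.5 = 77.273 mL/cmH2O.
τ = R × C = 6.61 × 0.07727 L/cmH2O = 0.5108 s.
Fraction remaining at end-expiration = e^(−Te/τ) = e^(−1.08/0.5108) = 0.1207 → 12.07%.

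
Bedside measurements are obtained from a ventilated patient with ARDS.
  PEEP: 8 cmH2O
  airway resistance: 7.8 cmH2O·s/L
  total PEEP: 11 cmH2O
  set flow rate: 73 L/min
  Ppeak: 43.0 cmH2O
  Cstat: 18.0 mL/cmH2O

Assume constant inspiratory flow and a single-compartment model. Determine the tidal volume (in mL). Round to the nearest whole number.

Flow: 73 L/min ÷ 60 = 1.2167 L/s.
Total PEEP = 11 cmH2O (set 8 + intrinsic 3); this is the baseline alveolar pressure.
Equation of motion (constant flow): PIP = Vt/C + R·V̇ + PEEP.
Vt/C = PIP − R·V̇ − PEEP = 43.0 − 9.49 − 11 = 22.51 cmH2O.
Vt = C × 22.51 = 18.0 × 22.51 = 405.18 mL.

405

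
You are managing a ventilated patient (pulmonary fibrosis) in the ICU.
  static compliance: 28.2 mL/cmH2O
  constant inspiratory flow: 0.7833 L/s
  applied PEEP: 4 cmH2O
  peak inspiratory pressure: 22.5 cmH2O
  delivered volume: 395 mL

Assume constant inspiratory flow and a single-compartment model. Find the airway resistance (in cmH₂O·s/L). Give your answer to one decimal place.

5.7

Equation of motion (constant flow): PIP = Vt/C + R·V̇ + PEEP.
R·V̇ = PIP − Vt/C − PEEP = 22.5 − 395/28.2 − 4 = 22.5 − 14.007 − 4 = 4.493 cmH2O.
R = 4.493 / 0.7833 = 5.736 cmH2O·s/L.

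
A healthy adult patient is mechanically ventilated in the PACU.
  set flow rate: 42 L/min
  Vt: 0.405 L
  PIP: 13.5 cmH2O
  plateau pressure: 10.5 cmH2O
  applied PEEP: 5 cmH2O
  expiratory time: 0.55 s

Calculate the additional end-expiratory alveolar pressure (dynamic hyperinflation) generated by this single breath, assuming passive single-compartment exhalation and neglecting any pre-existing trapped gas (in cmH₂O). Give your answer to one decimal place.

1.0

Flow: 42 L/min ÷ 60 = 0.7 L/s.
R = (PIP − Pplat)/V̇ = (13.5 − 10.5) / 0.7 = 3.0/0.7 = 4.286 cmH2O·s/L.
C = Vt/(Pplat − PEEP) = 405.0 / (10.5 − 5) = 405.0/5.5 = 73.636 mL/cmH2O.
τ = R × C = 4.286 × 0.07364 L/cmH2O = 0.3156 s.
Fraction remaining = e^(−Te/τ) = e^(−0.55/0.3156) = 0.175; trapped volume = 405.0 × 0.175 = 70.875 mL.
Additional alveolar pressure from trapping ≈ V_trapped / C = 70.875 / 73.636 = 0.9625 cmH2O.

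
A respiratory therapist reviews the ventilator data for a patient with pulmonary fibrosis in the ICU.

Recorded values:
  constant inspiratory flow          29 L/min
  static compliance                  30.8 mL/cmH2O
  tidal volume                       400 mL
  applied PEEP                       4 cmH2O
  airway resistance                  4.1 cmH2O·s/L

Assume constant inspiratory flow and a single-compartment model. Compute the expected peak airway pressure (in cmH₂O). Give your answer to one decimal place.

Flow: 29 L/min ÷ 60 = 0.4833 L/s.
Equation of motion (constant flow): PIP = Vt/C + R·V̇ + PEEP.
PIP = 400/30.8 + 4.1×0.4833 + 4 = 12.987 + 1.982 + 4 = 18.969 cmH2O.

19.0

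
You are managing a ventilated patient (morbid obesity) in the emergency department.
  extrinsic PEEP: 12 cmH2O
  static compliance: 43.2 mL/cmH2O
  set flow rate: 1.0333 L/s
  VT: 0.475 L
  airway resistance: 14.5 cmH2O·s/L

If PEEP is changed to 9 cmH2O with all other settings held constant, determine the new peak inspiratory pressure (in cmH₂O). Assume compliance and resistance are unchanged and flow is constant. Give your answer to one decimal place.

35.0

PIP = Vt/C + R·V̇ + PEEP (constant-flow equation of motion).
Only the baseline term changes: ΔPIP = ΔPEEP = 9 − 12 = -3.0 cmH2O.
Original PIP = 475/43.2 + 14.5×1.0333 + 12 = 37.978 cmH2O; new PIP = 37.978 + (-3.0) = 34.978 cmH2O.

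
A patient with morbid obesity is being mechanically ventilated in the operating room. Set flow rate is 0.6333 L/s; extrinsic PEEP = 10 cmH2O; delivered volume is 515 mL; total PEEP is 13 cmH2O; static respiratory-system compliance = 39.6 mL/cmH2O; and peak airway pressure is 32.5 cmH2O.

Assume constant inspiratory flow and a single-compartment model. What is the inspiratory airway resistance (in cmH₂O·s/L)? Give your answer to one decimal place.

10.3

Total PEEP = 13 cmH2O (set 10 + intrinsic 3); this is the baseline alveolar pressure.
Equation of motion (constant flow): PIP = Vt/C + R·V̇ + PEEP.
R·V̇ = PIP − Vt/C − PEEP = 32.5 − 515/39.6 − 13 = 32.5 − 13.005 − 13 = 6.495 cmH2O.
R = 6.495 / 0.6333 = 10.256 cmH2O·s/L.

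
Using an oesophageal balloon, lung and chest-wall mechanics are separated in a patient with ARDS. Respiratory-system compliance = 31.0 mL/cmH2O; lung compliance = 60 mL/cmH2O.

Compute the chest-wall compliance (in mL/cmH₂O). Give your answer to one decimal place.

1/Ccw = 1/Crs − 1/CL.
1/Ccw = 1/31.0 − 1/60 = 0.01559.
Ccw = 64.144 mL/cmH2O.

64.1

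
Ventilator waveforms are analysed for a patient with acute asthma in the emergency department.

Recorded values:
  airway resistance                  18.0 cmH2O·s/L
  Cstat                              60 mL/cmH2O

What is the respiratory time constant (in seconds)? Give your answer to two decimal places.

1.08

τ = R × C = 18.0 × 60 mL/cmH2O = 18.0 × 0.060 L/cmH2O = 1.08 s.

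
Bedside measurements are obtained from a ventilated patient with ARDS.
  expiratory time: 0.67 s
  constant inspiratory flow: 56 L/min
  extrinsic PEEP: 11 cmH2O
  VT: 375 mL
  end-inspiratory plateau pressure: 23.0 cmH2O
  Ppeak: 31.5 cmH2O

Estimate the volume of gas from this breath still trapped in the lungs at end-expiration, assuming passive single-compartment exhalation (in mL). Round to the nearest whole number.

36

Flow: 56 L/min ÷ 60 = 0.9333 L/s.
R = (PIP − Pplat)/V̇ = (31.5 − 23.0) / 0.9333 = 8.5/0.9333 = 9.107 cmH2O·s/L.
C = Vt/(Pplat − PEEP) = 375.0 / (23.0 − 11) = 375.0/12.0 = 31.25 mL/cmH2O.
τ = R × C = 9.107 × 0.03125 L/cmH2O = 0.2846 s.
Fraction remaining = e^(−Te/τ) = e^(−0.67/0.2846) = 0.09497.
Trapped volume = 375.0 × 0.09497 = 35.614 mL.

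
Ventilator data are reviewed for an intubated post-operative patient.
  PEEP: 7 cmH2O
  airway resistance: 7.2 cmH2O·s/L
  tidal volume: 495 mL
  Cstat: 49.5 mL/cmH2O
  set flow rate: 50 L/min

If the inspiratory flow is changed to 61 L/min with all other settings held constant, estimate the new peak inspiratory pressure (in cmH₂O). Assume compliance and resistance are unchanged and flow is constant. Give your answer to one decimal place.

24.3

Flow: 50 L/min ÷ 60 = 0.8333 L/s.
New flow: 61 L/min ÷ 60 = 1.0167 L/s.
PIP = Vt/C + R·V̇ + PEEP (constant-flow equation of motion).
Only the resistive term changes: ΔPIP = R × ΔV̇ = 7.2 × (1.0167 − 0.8333) = 7.2 × 0.1834 = 1.32 cmH2O.
Original PIP = 495/49.5 + 7.2×0.8333 + 7 = 23.0 cmH2O; new PIP = 23.0 + (1.32) = 24.32 cmH2O.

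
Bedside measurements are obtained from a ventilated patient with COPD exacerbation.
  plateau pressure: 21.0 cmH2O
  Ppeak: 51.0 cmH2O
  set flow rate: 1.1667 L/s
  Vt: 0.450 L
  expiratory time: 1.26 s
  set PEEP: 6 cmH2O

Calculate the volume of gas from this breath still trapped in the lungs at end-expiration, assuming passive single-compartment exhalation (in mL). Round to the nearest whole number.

88

R = (PIP − Pplat)/V̇ = (51.0 − 21.0) / 1.1667 = 30.0/1.1667 = 25.714 cmH2O·s/L.
C = Vt/(Pplat − PEEP) = 450.0 / (21.0 − 6) = 450.0/15.0 = 30.0 mL/cmH2O.
τ = R × C = 25.714 × 0.03 L/cmH2O = 0.7714 s.
Fraction remaining = e^(−Te/τ) = e^(−1.26/0.7714) = 0.1953.
Trapped volume = 450.0 × 0.1953 = 87.885 mL.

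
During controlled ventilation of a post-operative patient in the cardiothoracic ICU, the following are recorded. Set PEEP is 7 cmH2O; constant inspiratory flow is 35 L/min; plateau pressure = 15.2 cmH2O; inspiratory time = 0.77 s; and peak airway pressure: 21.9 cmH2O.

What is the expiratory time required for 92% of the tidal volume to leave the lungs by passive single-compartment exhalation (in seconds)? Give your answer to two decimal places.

1.59

Flow: 35 L/min ÷ 60 = 0.5833 L/s.
Vt = flow × Ti = 0.5833 L/s × 0.77 s × 1000 mL/L = 449.14 mL.
R = (PIP − Pplat)/V̇ = (21.9 − 15.2) / 0.5833 = 6.7/0.5833 = 11.486 cmH2O·s/L.
C = Vt/(Pplat − PEEP) = 449.14 / (15.2 − 7) = 449.14/8.2 = 54.773 mL/cmH2O.
τ = R × C = 11.486 × 0.05477 L/cmH2O = 0.6291 s.
t = −τ·ln(1 − 0.92) = −0.6291·ln(0.08) = 1.589 s.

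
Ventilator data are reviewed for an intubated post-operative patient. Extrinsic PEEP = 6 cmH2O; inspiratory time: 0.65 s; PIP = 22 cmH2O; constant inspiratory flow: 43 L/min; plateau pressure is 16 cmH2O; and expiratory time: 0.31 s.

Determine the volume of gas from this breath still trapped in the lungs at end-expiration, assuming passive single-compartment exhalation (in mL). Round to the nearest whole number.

210

Flow: 43 L/min ÷ 60 = 0.7167 L/s.
Vt = flow × Ti = 0.7167 L/s × 0.65 s × 1000 mL/L = 465.86 mL.
R = (PIP − Pplat)/V̇ = (22 − 16) / 0.7167 = 6.0/0.7167 = 8.372 cmH2O·s/L.
C = Vt/(Pplat − PEEP) = 465.86 / (16 − 6) = 465.86/10.0 = 46.586 mL/cmH2O.
τ = R × C = 8.372 × 0.04659 L/cmH2O = 0.3901 s.
Fraction remaining = e^(−Te/τ) = e^(−0.31/0.3901) = 0.4517.
Trapped volume = 465.86 × 0.4517 = 210.43 mL.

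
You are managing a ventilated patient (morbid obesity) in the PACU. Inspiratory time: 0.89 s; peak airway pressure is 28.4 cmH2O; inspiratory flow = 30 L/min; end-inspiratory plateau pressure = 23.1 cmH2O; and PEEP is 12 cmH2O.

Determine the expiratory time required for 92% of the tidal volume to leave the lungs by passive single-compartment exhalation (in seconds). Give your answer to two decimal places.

Flow: 30 L/min ÷ 60 = 0.5 L/s.
Vt = flow × Ti = 0.5 L/s × 0.89 s × 1000 mL/L = 445.0 mL.
R = (PIP − Pplat)/V̇ = (28.4 − 23.1) / 0.5 = 5.3/0.5 = 10.6 cmH2O·s/L.
C = Vt/(Pplat − PEEP) = 445.0 / (23.1 − 12) = 445.0/11.1 = 40.09 mL/cmH2O.
τ = R × C = 10.6 × 0.04009 L/cmH2O = 0.425 s.
t = −τ·ln(1 − 0.92) = −0.425·ln(0.08) = 1.073 s.

1.07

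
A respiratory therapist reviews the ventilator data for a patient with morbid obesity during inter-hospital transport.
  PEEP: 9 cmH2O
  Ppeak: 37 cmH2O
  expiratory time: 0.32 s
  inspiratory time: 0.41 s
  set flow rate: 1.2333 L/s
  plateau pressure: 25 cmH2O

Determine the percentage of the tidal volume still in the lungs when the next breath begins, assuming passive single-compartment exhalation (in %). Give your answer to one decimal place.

Vt = flow × Ti = 1.2333 L/s × 0.41 s × 1000 mL/L = 505.65 mL.
R = (PIP − Pplat)/V̇ = (37 − 25) / 1.2333 = 12.0/1.2333 = 9.73 cmH2O·s/L.
C = Vt/(Pplat − PEEP) = 505.65 / (25 − 9) = 505.65/16.0 = 31.603 mL/cmH2O.
τ = R × C = 9.73 × 0.0316 L/cmH2O = 0.3075 s.
Fraction remaining at end-expiration = e^(−Te/τ) = e^(−0.32/0.3075) = 0.3532 → 35.32%.

35.3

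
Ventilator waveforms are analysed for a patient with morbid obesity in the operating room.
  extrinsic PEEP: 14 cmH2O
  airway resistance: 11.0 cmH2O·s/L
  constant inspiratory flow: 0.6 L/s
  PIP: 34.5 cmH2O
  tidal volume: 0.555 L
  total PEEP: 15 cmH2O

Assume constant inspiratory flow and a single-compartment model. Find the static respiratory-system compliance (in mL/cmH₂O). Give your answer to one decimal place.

Total PEEP = 15 cmH2O (set 14 + intrinsic 1); this is the baseline alveolar pressure.
Equation of motion (constant flow): PIP = Vt/C + R·V̇ + PEEP.
Vt/C = PIP − R·V̇ − PEEP = 34.5 − 11.0×0.6 − 15 = 34.5 − 6.6 − 15 = 12.9 cmH2O.
C = Vt / 12.9 = 555 / 12.9 = 43.023 mL/cmH2O.

43.0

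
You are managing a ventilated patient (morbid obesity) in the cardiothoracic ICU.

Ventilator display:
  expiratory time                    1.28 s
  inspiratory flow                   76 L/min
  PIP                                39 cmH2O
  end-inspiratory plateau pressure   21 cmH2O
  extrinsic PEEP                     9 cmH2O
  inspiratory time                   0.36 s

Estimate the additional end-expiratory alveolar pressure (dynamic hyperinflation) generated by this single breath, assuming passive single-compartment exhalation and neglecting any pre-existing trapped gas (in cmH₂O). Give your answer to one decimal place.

Flow: 76 L/min ÷ 60 = 1.2667 L/s.
Vt = flow × Ti = 1.2667 L/s × 0.36 s × 1000 mL/L = 456.01 mL.
R = (PIP − Pplat)/V̇ = (39 − 21) / 1.2667 = 18.0/1.2667 = 14.21 cmH2O·s/L.
C = Vt/(Pplat − PEEP) = 456.01 / (21 − 9) = 456.01/12.0 = 38.001 mL/cmH2O.
τ = R × C = 14.21 × 0.038 L/cmH2O = 0.54 s.
Fraction remaining = e^(−Te/τ) = e^(−1.28/0.54) = 0.09345; trapped volume = 456.01 × 0.09345 = 42.614 mL.
Additional alveolar pressure from trapping ≈ V_trapped / C = 42.614 / 38.001 = 1.121 cmH2O.

1.1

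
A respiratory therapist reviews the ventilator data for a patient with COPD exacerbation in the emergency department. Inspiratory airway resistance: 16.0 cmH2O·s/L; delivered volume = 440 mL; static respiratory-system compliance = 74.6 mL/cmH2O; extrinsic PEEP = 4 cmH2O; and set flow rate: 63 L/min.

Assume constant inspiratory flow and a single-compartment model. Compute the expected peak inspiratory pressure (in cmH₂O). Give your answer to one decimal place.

Flow: 63 L/min ÷ 60 = 1.05 L/s.
Equation of motion (constant flow): PIP = Vt/C + R·V̇ + PEEP.
PIP = 440/74.6 + 16.0×1.05 + 4 = 5.898 + 16.8 + 4 = 26.698 cmH2O.

26.7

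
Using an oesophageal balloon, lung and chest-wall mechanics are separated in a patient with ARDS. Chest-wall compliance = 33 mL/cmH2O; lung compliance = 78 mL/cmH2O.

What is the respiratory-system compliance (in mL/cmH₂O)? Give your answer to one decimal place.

Lung and chest wall are elastances in series: 1/Crs = 1/CL + 1/Ccw.
1/Crs = 1/78 + 1/33 = 0.04312.
Crs = 23.191 mL/cmH2O.

23.2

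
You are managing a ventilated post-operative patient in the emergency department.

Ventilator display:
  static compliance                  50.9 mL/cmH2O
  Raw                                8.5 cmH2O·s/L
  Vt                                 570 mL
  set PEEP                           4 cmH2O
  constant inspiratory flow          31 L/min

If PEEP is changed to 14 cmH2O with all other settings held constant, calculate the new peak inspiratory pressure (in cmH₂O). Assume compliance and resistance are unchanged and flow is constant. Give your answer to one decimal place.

Flow: 31 L/min ÷ 60 = 0.5167 L/s.
PIP = Vt/C + R·V̇ + PEEP (constant-flow equation of motion).
Only the baseline term changes: ΔPIP = ΔPEEP = 14 − 4 = 10.0 cmH2O.
Original PIP = 570/50.9 + 8.5×0.5167 + 4 = 19.59 cmH2O; new PIP = 19.59 + (10.0) = 29.59 cmH2O.

29.6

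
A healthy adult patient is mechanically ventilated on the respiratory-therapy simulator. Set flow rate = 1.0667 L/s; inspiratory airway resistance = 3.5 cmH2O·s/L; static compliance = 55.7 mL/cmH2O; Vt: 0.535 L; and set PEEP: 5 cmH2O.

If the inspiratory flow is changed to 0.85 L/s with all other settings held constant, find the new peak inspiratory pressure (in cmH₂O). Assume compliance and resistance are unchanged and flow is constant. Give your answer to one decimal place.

PIP = Vt/C + R·V̇ + PEEP (constant-flow equation of motion).
Only the resistive term changes: ΔPIP = R × ΔV̇ = 3.5 × (0.85 − 1.0667) = 3.5 × -0.2167 = -0.7585 cmH2O.
Original PIP = 535/55.7 + 3.5×1.0667 + 5 = 18.338 cmH2O; new PIP = 18.338 + (-0.7585) = 17.58 cmH2O.

17.6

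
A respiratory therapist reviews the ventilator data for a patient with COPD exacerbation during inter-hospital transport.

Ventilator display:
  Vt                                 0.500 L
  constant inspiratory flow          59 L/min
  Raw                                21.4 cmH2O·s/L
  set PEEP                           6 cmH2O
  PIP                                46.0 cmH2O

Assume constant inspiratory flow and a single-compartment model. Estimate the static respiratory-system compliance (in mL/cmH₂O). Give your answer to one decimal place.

26.4

Flow: 59 L/min ÷ 60 = 0.9833 L/s.
Equation of motion (constant flow): PIP = Vt/C + R·V̇ + PEEP.
Vt/C = PIP − R·V̇ − PEEP = 46.0 − 21.4×0.9833 − 6 = 46.0 − 21.043 − 6 = 18.957 cmH2O.
C = Vt / 18.957 = 500 / 18.957 = 26.375 mL/cmH2O.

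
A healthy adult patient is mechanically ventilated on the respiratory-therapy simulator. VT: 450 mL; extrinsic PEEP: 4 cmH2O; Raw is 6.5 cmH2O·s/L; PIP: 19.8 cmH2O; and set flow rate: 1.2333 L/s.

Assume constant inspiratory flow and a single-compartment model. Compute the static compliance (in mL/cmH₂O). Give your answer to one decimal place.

Equation of motion (constant flow): PIP = Vt/C + R·V̇ + PEEP.
Vt/C = PIP − R·V̇ − PEEP = 19.8 − 6.5×1.2333 − 4 = 19.8 − 8.016 − 4 = 7.784 cmH2O.
C = Vt / 7.784 = 450 / 7.784 = 57.811 mL/cmH2O.

57.8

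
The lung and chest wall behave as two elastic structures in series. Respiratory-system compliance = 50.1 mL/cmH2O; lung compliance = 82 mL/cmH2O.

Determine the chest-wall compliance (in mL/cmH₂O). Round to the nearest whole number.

129

1/Ccw = 1/Crs − 1/CL.
1/Ccw = 1/50.1 − 1/82 = 0.007765.
Ccw = 128.78 mL/cmH2O.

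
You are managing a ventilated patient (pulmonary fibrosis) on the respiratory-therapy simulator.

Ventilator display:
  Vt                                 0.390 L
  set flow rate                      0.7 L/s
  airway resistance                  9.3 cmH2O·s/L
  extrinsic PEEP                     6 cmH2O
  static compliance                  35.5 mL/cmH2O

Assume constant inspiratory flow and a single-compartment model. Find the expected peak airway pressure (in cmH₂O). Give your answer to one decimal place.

Equation of motion (constant flow): PIP = Vt/C + R·V̇ + PEEP.
PIP = 390/35.5 + 9.3×0.7 + 6 = 10.986 + 6.51 + 6 = 23.496 cmH2O.

23.5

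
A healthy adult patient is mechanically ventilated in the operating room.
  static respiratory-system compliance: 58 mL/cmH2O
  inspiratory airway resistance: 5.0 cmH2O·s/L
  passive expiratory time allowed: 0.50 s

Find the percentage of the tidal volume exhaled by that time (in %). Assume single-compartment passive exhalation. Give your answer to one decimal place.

τ = R × C = 5.0 × 58 mL/cmH2O = 5.0 × 0.058 L/cmH2O = 0.29 s.
Passive exhalation: V(t)/V₀ = e^(−t/τ) = e^(−0.50/0.29) = 0.1783.
Fraction exhaled = 1 − 0.1783 = 0.8217 → 82.17%.

82.2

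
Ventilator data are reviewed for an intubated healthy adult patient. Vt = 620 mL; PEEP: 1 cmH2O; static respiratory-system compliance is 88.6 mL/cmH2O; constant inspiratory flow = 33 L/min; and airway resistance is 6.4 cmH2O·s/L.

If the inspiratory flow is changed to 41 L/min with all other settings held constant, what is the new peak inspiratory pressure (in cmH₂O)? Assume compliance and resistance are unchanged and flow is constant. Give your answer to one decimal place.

12.4

Flow: 33 L/min ÷ 60 = 0.55 L/s.
New flow: 41 L/min ÷ 60 = 0.6833 L/s.
PIP = Vt/C + R·V̇ + PEEP (constant-flow equation of motion).
Only the resistive term changes: ΔPIP = R × ΔV̇ = 6.4 × (0.6833 − 0.55) = 6.4 × 0.1333 = 0.8531 cmH2O.
Original PIP = 620/88.6 + 6.4×0.55 + 1 = 11.518 cmH2O; new PIP = 11.518 + (0.8531) = 12.371 cmH2O.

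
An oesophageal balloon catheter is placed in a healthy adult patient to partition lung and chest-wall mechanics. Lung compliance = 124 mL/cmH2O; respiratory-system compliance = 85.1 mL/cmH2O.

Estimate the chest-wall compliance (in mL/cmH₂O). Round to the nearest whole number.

1/Ccw = 1/Crs − 1/CL.
1/Ccw = 1/85.1 − 1/124 = 0.003686.
Ccw = 271.3 mL/cmH2O.

271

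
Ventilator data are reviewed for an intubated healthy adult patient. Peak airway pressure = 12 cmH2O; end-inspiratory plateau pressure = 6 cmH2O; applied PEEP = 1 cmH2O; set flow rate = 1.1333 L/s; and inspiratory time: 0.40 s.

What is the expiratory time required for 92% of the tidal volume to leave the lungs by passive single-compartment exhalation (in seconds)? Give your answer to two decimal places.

Vt = flow × Ti = 1.1333 L/s × 0.40 s × 1000 mL/L = 453.32 mL.
R = (PIP − Pplat)/V̇ = (12 − 6) / 1.1333 = 6.0/1.1333 = 5.294 cmH2O·s/L.
C = Vt/(Pplat − PEEP) = 453.32 / (6 − 1) = 453.32/5.0 = 90.664 mL/cmH2O.
τ = R × C = 5.294 × 0.09066 L/cmH2O = 0.48 s.
t = −τ·ln(1 − 0.92) = −0.48·ln(0.08) = 1.212 s.

1.21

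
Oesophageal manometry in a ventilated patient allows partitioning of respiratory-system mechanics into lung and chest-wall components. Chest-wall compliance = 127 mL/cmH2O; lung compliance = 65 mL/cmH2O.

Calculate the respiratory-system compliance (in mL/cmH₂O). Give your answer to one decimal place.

43.0

Lung and chest wall are elastances in series: 1/Crs = 1/CL + 1/Ccw.
1/Crs = 1/65 + 1/127 = 0.02326.
Crs = 42.992 mL/cmH2O.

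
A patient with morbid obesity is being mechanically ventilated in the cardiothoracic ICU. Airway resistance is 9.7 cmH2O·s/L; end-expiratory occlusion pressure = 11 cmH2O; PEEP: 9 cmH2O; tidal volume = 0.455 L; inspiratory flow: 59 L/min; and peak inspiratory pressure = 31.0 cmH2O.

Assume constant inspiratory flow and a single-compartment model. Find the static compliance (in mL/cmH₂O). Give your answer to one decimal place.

Flow: 59 L/min ÷ 60 = 0.9833 L/s.
Total PEEP = 11 cmH2O (set 9 + intrinsic 2); this is the baseline alveolar pressure.
Equation of motion (constant flow): PIP = Vt/C + R·V̇ + PEEP.
Vt/C = PIP − R·V̇ − PEEP = 31.0 − 9.7×0.9833 − 11 = 31.0 − 9.538 − 11 = 10.462 cmH2O.
C = Vt / 10.462 = 455 / 10.462 = 43.491 mL/cmH2O.

43.5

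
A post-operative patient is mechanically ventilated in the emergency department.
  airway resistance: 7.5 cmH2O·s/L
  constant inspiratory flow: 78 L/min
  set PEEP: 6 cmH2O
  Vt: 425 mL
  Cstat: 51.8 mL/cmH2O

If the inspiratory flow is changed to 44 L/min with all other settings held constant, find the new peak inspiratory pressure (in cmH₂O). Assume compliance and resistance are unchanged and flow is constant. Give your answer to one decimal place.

19.7

Flow: 78 L/min ÷ 60 = 1.3 L/s.
New flow: 44 L/min ÷ 60 = 0.7333 L/s.
PIP = Vt/C + R·V̇ + PEEP (constant-flow equation of motion).
Only the resistive term changes: ΔPIP = R × ΔV̇ = 7.5 × (0.7333 − 1.3) = 7.5 × -0.5667 = -4.25 cmH2O.
Original PIP = 425/51.8 + 7.5×1.3 + 6 = 23.955 cmH2O; new PIP = 23.955 + (-4.25) = 19.705 cmH2O.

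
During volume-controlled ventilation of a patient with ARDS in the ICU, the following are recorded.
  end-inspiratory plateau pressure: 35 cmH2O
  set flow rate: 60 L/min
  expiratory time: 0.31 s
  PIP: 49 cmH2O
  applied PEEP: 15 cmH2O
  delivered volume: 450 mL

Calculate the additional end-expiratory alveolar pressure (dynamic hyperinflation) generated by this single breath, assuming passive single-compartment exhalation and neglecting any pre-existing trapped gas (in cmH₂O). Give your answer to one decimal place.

7.5

Flow: 60 L/min ÷ 60 = 1 L/s.
R = (PIP − Pplat)/V̇ = (49 − 35) / 1 = 14.0/1 = 14.0 cmH2O·s/L.
C = Vt/(Pplat − PEEP) = 450.0 / (35 − 15) = 450.0/20.0 = 22.5 mL/cmH2O.
τ = R × C = 14.0 × 0.0225 L/cmH2O = 0.315 s.
Fraction remaining = e^(−Te/τ) = e^(−0.31/0.315) = 0.3738; trapped volume = 450.0 × 0.3738 = 168.21 mL.
Additional alveolar pressure from trapping ≈ V_trapped / C = 168.21 / 22.5 = 7.476 cmH2O.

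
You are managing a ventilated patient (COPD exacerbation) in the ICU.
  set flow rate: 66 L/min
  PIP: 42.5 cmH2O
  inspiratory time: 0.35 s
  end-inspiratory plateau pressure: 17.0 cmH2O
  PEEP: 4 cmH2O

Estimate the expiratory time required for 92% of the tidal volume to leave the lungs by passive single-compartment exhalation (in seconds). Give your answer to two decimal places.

Flow: 66 L/min ÷ 60 = 1.1 L/s.
Vt = flow × Ti = 1.1 L/s × 0.35 s × 1000 mL/L = 385.0 mL.
R = (PIP − Pplat)/V̇ = (42.5 − 17.0) / 1.1 = 25.5/1.1 = 23.182 cmH2O·s/L.
C = Vt/(Pplat − PEEP) = 385.0 / (17.0 − 4) = 385.0/13.0 = 29.615 mL/cmH2O.
τ = R × C = 23.182 × 0.02962 L/cmH2O = 0.6867 s.
t = −τ·ln(1 − 0.92) = −0.6867·ln(0.08) = 1.734 s.

1.73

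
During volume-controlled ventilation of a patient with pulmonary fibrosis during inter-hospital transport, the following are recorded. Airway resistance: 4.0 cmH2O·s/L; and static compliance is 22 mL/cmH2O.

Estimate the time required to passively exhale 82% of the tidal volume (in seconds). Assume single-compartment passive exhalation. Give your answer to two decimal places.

0.15

τ = R × C = 4.0 × 22 mL/cmH2O = 4.0 × 0.022 L/cmH2O = 0.088 s.
Exhaled fraction f = 1 − e^(−t/τ) → t = −τ·ln(1 − f) = −0.088·ln(0.18) = 0.1509 s.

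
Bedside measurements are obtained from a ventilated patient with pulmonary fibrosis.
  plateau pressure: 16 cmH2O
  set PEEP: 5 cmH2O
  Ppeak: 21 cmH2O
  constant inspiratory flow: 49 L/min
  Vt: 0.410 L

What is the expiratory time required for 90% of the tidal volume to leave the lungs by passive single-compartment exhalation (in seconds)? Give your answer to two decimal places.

Flow: 49 L/min ÷ 60 = 0.8167 L/s.
R = (PIP − Pplat)/V̇ = (21 − 16) / 0.8167 = 5.0/0.8167 = 6.122 cmH2O·s/L.
C = Vt/(Pplat − PEEP) = 410.0 / (16 − 5) = 410.0/11.0 = 37.273 mL/cmH2O.
τ = R × C = 6.122 × 0.03727 L/cmH2O = 0.2282 s.
t = −τ·ln(1 − 0.90) = −0.2282·ln(0.1) = 0.5254 s.

0.53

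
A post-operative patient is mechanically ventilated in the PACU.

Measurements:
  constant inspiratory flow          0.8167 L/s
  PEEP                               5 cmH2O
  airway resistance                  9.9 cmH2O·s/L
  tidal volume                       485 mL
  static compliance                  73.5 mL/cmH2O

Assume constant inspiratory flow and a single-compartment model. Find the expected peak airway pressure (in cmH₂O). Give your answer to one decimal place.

Equation of motion (constant flow): PIP = Vt/C + R·V̇ + PEEP.
PIP = 485/73.5 + 9.9×0.8167 + 5 = 6.599 + 8.085 + 5 = 19.684 cmH2O.

19.7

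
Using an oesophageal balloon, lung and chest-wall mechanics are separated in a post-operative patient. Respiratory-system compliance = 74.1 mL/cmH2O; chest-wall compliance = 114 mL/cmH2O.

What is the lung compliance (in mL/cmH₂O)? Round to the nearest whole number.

212

1/CL = 1/Crs − 1/Ccw.
1/CL = 1/74.1 − 1/114 = 0.004723.
CL = 211.73 mL/cmH2O.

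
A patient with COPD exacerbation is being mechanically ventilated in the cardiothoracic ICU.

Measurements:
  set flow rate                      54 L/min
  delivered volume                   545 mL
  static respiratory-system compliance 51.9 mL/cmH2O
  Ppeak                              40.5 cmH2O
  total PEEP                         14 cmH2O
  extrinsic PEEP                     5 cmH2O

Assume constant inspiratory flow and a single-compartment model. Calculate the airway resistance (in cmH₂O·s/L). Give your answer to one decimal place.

17.8

Flow: 54 L/min ÷ 60 = 0.9 L/s.
Total PEEP = 14 cmH2O (set 5 + intrinsic 9); this is the baseline alveolar pressure.
Equation of motion (constant flow): PIP = Vt/C + R·V̇ + PEEP.
R·V̇ = PIP − Vt/C − PEEP = 40.5 − 545/51.9 − 14 = 40.5 − 10.501 − 14 = 15.999 cmH2O.
R = 15.999 / 0.9 = 17.777 cmH2O·s/L.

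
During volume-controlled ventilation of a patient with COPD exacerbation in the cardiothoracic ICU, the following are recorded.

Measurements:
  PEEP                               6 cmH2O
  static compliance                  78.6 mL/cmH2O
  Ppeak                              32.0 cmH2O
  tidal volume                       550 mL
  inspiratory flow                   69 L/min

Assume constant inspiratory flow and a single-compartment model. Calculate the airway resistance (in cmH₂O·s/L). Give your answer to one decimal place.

16.5

Flow: 69 L/min ÷ 60 = 1.15 L/s.
Equation of motion (constant flow): PIP = Vt/C + R·V̇ + PEEP.
R·V̇ = PIP − Vt/C − PEEP = 32.0 − 550/78.6 − 6 = 32.0 − 6.997 − 6 = 19.003 cmH2O.
R = 19.003 / 1.15 = 16.524 cmH2O·s/L.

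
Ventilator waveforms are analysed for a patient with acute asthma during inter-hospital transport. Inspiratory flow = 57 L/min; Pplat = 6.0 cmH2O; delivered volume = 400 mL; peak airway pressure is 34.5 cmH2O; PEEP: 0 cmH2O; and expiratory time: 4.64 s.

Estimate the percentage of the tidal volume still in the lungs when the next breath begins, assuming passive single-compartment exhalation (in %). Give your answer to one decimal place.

9.8

Flow: 57 L/min ÷ 60 = 0.95 L/s.
R = (PIP − Pplat)/V̇ = (34.5 − 6.0) / 0.95 = 28.5/0.95 = 30.0 cmH2O·s/L.
C = Vt/(Pplat − PEEP) = 400.0 / (6.0 − 0) = 400.0/6.0 = 66.667 mL/cmH2O.
τ = R × C = 30.0 × 0.06667 L/cmH2O = 2.0 s.
Fraction remaining at end-expiration = e^(−Te/τ) = e^(−4.64/2.0) = 0.09827 → 9.827%.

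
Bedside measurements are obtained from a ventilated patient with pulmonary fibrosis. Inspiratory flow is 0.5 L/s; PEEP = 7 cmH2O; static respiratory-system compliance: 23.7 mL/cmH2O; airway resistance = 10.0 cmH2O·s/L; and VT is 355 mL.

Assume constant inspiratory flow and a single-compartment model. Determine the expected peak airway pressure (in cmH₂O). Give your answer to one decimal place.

27.0

Equation of motion (constant flow): PIP = Vt/C + R·V̇ + PEEP.
PIP = 355/23.7 + 10.0×0.5 + 7 = 14.979 + 5.0 + 7 = 26.979 cmH2O.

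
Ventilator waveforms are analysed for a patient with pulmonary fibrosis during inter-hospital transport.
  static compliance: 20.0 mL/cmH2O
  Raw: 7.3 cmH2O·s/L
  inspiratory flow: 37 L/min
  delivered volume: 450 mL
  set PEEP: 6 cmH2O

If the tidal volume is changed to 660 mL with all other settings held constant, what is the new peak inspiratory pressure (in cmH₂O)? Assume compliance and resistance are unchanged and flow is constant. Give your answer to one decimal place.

43.5

Flow: 37 L/min ÷ 60 = 0.6167 L/s.
PIP = Vt/C + R·V̇ + PEEP (constant-flow equation of motion).
Only the elastic term changes: ΔPIP = ΔVt / C = (660 − 450) / 20.0 = 10.5 cmH2O.
Original PIP = 450/20.0 + 7.3×0.6167 + 6 = 33.002 cmH2O; new PIP = 33.002 + (10.5) = 43.502 cmH2O.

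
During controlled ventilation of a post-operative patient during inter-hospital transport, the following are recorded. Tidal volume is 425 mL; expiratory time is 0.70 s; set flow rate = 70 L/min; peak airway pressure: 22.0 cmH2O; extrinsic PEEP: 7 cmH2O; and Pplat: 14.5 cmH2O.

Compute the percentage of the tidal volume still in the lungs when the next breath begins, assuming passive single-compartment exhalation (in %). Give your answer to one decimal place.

14.6

Flow: 70 L/min ÷ 60 = 1.1667 L/s.
R = (PIP − Pplat)/V̇ = (22.0 − 14.5) / 1.1667 = 7.5/1.1667 = 6.428 cmH2O·s/L.
C = Vt/(Pplat − PEEP) = 425.0 / (14.5 − 7) = 425.0/7.5 = 56.667 mL/cmH2O.
τ = R × C = 6.428 × 0.05667 L/cmH2O = 0.3643 s.
Fraction remaining at end-expiration = e^(−Te/τ) = e^(−0.70/0.3643) = 0.1464 → 14.64%.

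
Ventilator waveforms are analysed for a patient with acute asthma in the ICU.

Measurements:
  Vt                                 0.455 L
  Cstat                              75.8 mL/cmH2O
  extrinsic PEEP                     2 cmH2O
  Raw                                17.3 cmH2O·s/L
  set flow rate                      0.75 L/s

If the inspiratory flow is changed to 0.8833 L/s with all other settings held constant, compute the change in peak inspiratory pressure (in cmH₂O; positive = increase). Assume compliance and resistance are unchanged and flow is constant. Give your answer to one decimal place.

PIP = Vt/C + R·V̇ + PEEP (constant-flow equation of motion).
Only the resistive term changes: ΔPIP = R × ΔV̇ = 17.3 × (0.8833 − 0.75) = 17.3 × 0.1333 = 2.306 cmH2O.

2.3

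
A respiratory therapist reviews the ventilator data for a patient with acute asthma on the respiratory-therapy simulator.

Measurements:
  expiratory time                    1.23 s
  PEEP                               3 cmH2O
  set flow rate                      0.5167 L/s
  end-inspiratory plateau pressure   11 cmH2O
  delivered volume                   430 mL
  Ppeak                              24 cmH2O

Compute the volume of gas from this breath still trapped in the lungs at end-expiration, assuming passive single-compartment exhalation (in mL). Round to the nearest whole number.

173

R = (PIP − Pplat)/V̇ = (24 − 11) / 0.5167 = 13.0/0.5167 = 25.16 cmH2O·s/L.
C = Vt/(Pplat − PEEP) = 430.0 / (11 − 3) = 430.0/8.0 = 53.75 mL/cmH2O.
τ = R × C = 25.16 × 0.05375 L/cmH2O = 1.352 s.
Fraction remaining = e^(−Te/τ) = e^(−1.23/1.352) = 0.4026.
Trapped volume = 430.0 × 0.4026 = 173.12 mL.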